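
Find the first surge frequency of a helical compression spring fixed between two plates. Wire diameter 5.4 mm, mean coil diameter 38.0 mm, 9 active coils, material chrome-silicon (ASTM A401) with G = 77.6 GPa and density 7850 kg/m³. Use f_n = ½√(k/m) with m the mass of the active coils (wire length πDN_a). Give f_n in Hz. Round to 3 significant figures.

k = Gd⁴/(8D³N_a) = (77.6×10³)(5.4⁴)/(8·38.0³·9) = 16.701 N/mm = 16701 N/m
Wire length L = πDN_a = π·38.0·9 = 1074.4 mm
m = ρ·(πd²/4)·L = 7850 × 22.902×10⁻⁶ m² × 1.0744 m = 0.19316 kg
f_n = ½√(k/m) = 0.5·√(16701/0.19316) = 0.5·√(86463) = 147.02 Hz

147 Hz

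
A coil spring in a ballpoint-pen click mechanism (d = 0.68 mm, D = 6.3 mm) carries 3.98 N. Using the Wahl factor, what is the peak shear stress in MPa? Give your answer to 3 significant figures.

235 MPa

Spring index C = D/d = 6.3/0.68 = 9.2647
K_W = (4C−1)/(4C−4) + 0.615/C = 36.059/33.059 + 0.0664 = 1.1571
τ₀ = 8FD/(πd³) = 8·3.98·6.3/(π·0.68³) = 200.592/0.98782 = 203.07 MPa
τ_max = K·τ₀ = 1.1571 × 203.07 = 234.97 MPa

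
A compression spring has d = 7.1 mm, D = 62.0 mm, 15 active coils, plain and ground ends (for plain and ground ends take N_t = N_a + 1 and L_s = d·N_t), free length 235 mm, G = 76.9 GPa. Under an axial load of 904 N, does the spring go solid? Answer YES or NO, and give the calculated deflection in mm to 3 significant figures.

k = Gd⁴/(8D³N_a) = (76.9×10³)(7.1⁴)/(8·62.0³·15) = 6.8329 N/mm
N_t = 16; L_s = 7.1·16 = 113.6 mm; δ_solid = L₀ − L_s = 235 − 113.6 = 121.4 mm
δ = F/k = 904/6.8329 = 132.3 mm
δ ≥ δ_solid → spring goes solid

YES, δ = 132 mm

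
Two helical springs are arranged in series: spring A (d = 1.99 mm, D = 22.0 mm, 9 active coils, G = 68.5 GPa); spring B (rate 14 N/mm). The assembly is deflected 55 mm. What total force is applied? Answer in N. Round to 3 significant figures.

70.1 N

k_A = Gd⁴/(8D³N_a) = (68.5×10³)(1.99⁴)/(8·22.0³·9) = 1.4012 N/mm
Series: 1/k_eq = 1/1.4012 + 1/14 = 0.7851; k_eq = 1.2737 N/mm
F = k_eq·δ = 1.2737·55 = 70.055 N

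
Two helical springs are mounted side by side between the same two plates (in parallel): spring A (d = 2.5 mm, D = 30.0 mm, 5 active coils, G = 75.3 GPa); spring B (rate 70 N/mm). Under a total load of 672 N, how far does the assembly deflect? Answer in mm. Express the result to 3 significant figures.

k_A = Gd⁴/(8D³N_a) = (75.3×10³)(2.5⁴)/(8·30.0³·5) = 2.7235 N/mm
Parallel: k_eq = 2.7235 + 70 = 72.724 N/mm
δ = F/k_eq = 672/72.724 = 9.2405 mm

9.24 mm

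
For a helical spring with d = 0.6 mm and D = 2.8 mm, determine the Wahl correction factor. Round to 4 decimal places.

C = D/d = 2.8/0.6 = 4.6667
K_W = (4C−1)/(4C−4) + 0.615/C = 17.667/14.667 + 0.1318 = 1.3363

1.3363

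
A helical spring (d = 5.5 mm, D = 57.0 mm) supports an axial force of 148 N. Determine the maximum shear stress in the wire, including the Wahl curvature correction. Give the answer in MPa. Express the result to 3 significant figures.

147 MPa

Spring index C = D/d = 57.0/5.5 = 10.3636
K_W = (4C−1)/(4C−4) + 0.615/C = 40.455/37.455 + 0.0593 = 1.1394
τ₀ = 8FD/(πd³) = 8·148·57.0/(π·5.5³) = 67488/522.68 = 129.12 MPa
τ_max = K·τ₀ = 1.1394 × 129.12 = 147.12 MPa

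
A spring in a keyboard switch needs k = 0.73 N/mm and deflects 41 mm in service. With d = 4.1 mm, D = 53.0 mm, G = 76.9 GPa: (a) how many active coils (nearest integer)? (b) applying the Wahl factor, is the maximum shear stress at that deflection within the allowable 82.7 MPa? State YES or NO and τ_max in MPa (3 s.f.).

N_a = Gd⁴/(8D³k) = (76.9×10³)(4.1⁴)/(8·53.0³·0.73) = 24.99 → N_a = 25
Actual rate k = Gd⁴/(8D³·25) = 0.7298 N/mm
Working load F = kδ = 0.7298·41 = 29.922 N
C = 53.0/4.1 = 12.9268; K_W = (4C−1)/(4C−4)+0.615/C = 1.1105
τ_max = K_W·8FD/(πd³) = 1.1105·58.594 = 65.066 MPa
τ_max ≤ 82.7 MPa → acceptable

(a) 25 coils; (b) YES, τ_max = 65.1 MPa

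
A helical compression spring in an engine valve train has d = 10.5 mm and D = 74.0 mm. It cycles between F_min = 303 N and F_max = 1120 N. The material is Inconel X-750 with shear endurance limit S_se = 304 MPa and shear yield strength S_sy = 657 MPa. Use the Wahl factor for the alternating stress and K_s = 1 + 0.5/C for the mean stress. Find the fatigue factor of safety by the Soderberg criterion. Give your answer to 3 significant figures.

2.20

C = D/d = 74.0/10.5 = 7.0476; K_W = (4C−1)/(4C−4)+0.615/C = 1.2113; K_s = 1+0.5/C = 1.0709
F_a = (F_max−F_min)/2 = 408.5 N; F_m = (F_max+F_min)/2 = 711.5 N
τ_a = K_W·8F_aD/(πd³) = 1.2113 × 66.496 = 80.545 MPa
τ_m = K_s·8F_mD/(πd³) = 1.0709 × 115.82 = 124.04 MPa
Soderberg: 1/n_f = τ_a/S_se + τ_m/S_sy = 80.545/304 + 124.04/657 = 0.26495 + 0.18879 = 0.45374
n_f = 1/0.45374 = 2.204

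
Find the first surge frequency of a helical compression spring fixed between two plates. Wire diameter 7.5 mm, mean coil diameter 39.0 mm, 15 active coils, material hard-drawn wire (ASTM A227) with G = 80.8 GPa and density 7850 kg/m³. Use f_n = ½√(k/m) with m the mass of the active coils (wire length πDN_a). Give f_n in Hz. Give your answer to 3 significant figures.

k = Gd⁴/(8D³N_a) = (80.8×10³)(7.5⁴)/(8·39.0³·15) = 35.915 N/mm = 35915 N/m
Wire length L = πDN_a = π·39.0·15 = 1837.8 mm
m = ρ·(πd²/4)·L = 7850 × 44.179×10⁻⁶ m² × 1.8378 m = 0.63736 kg
f_n = ½√(k/m) = 0.5·√(35915/0.63736) = 0.5·√(56350) = 118.69 Hz

119 Hz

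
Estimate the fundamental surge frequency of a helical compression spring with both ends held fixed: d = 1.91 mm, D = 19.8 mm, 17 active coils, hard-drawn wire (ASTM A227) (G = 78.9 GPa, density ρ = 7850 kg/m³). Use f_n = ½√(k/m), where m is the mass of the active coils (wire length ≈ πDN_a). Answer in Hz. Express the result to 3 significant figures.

102 Hz

k = Gd⁴/(8D³N_a) = (78.9×10³)(1.91⁴)/(8·19.8³·17) = 0.99466 N/mm = 994.66 N/m
Wire length L = πDN_a = π·19.8·17 = 1057.5 mm
m = ρ·(πd²/4)·L = 7850 × 2.8652×10⁻⁶ m² × 1.0575 m = 0.023784 kg
f_n = ½√(k/m) = 0.5·√(994.66/0.023784) = 0.5·√(41820) = 102.25 Hz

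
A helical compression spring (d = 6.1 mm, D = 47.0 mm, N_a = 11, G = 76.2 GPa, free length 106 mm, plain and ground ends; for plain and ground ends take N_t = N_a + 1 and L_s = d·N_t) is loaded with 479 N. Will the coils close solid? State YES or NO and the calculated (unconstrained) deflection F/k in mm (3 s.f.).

k = Gd⁴/(8D³N_a) = (76.2×10³)(6.1⁴)/(8·47.0³·11) = 11.548 N/mm
N_t = 12; L_s = 6.1·12 = 73.2 mm; δ_solid = L₀ − L_s = 106 − 73.2 = 32.8 mm
δ = F/k = 479/11.548 = 41.48 mm
δ ≥ δ_solid → spring goes solid

YES, δ = 41.5 mm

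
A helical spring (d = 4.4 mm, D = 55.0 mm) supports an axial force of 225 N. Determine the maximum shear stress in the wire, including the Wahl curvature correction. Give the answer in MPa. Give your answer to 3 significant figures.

Spring index C = D/d = 55.0/4.4 = 12.5000
K_W = (4C−1)/(4C−4) + 0.615/C = 49.000/46.000 + 0.0492 = 1.1144
τ₀ = 8FD/(πd³) = 8·225·55.0/(π·4.4³) = 99000/267.61 = 369.94 MPa
τ_max = K·τ₀ = 1.1144 × 369.94 = 412.26 MPa

412 MPa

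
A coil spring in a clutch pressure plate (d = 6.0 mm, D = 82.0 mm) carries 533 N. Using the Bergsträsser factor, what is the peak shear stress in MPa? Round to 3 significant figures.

565 MPa

Spring index C = D/d = 82.0/6.0 = 13.6667
K_B = (4C+2)/(4C−3) = 56.667/51.667 = 1.0968
τ₀ = 8FD/(πd³) = 8·533·82.0/(π·6.0³) = 349648/678.58 = 515.26 MPa
τ_max = K·τ₀ = 1.0968 × 515.26 = 565.13 MPa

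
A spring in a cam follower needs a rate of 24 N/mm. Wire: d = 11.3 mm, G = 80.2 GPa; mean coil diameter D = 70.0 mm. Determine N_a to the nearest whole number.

20

N_a = Gd⁴/(8D³k) = (80.2×10³ × 11.3⁴)/(8 × 70.0³ × 24)
    = 1.30764e+09 / 6.5856e+07 = 19.86 → 20 coils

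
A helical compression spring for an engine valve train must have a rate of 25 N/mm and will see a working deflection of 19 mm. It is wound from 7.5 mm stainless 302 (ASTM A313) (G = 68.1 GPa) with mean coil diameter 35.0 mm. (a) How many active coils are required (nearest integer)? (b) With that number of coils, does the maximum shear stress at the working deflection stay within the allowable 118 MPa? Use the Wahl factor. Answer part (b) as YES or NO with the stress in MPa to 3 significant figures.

N_a = Gd⁴/(8D³k) = (68.1×10³)(7.5⁴)/(8·35.0³·25) = 25.13 → N_a = 25
Actual rate k = Gd⁴/(8D³·25) = 25.128 N/mm
Working load F = kδ = 25.128·19 = 477.43 N
C = 35.0/7.5 = 4.6667; K_W = (4C−1)/(4C−4)+0.615/C = 1.3363
τ_max = K_W·8FD/(πd³) = 1.3363·100.86 = 134.79 MPa
τ_max > 118 MPa → exceeds allowable

(a) 25 coils; (b) NO, τ_max = 135 MPa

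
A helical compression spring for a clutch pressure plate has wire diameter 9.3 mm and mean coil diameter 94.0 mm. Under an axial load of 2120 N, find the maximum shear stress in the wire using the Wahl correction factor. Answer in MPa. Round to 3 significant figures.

Spring index C = D/d = 94.0/9.3 = 10.1075
K_W = (4C−1)/(4C−4) + 0.615/C = 39.430/36.430 + 0.0608 = 1.1432
τ₀ = 8FD/(πd³) = 8·2120·94.0/(π·9.3³) = 1.59424e+06/2527 = 630.89 MPa
τ_max = K·τ₀ = 1.1432 × 630.89 = 721.23 MPa

721 MPa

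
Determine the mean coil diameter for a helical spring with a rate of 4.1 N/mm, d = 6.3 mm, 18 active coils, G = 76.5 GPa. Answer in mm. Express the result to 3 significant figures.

58.9 mm

D = (Gd⁴/(8N_a·k))^(1/3) = (76.5×10³·6.3⁴/(8·18·4.1))^(1/3)
  = (204116)^(1/3) = 58.8788 mm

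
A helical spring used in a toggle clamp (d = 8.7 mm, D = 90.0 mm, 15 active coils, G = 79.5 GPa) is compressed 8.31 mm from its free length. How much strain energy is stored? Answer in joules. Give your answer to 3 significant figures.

k = Gd⁴/(8D³N_a) = (79.5×10³)(8.7⁴)/(8·90.0³·15) = 5.2064 N/mm
U = ½kδ² = 0.5 × 5.2064 × 8.31² = 179.77 N·mm = 0.17977 J

0.180 J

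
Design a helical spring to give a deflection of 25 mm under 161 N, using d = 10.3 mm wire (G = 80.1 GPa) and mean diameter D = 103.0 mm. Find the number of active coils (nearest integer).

Required rate k = F/δ = 161/25 = 6.44 N/mm
N_a = Gd⁴/(8D³k) = (80.1×10³ × 10.3⁴)/(8 × 103.0³ × 6.44)
    = 9.01533e+08 / 5.62973e+07 = 16.01 → 16 coils

16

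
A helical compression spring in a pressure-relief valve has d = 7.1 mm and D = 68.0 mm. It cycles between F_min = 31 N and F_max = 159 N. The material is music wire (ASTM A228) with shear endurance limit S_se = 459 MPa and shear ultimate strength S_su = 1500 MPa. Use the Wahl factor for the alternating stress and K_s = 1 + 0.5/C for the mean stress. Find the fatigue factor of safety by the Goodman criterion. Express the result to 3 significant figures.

9.10

C = D/d = 68.0/7.1 = 9.5775; K_W = (4C−1)/(4C−4)+0.615/C = 1.1517; K_s = 1+0.5/C = 1.0522
F_a = (F_max−F_min)/2 = 64 N; F_m = (F_max+F_min)/2 = 95 N
τ_a = K_W·8F_aD/(πd³) = 1.1517 × 30.964 = 35.659 MPa
τ_m = K_s·8F_mD/(πd³) = 1.0522 × 45.962 = 48.361 MPa
Goodman: 1/n_f = τ_a/S_se + τ_m/S_su = 35.659/459 + 48.361/1500 = 0.07769 + 0.03224 = 0.10993
n_f = 1/0.10993 = 9.097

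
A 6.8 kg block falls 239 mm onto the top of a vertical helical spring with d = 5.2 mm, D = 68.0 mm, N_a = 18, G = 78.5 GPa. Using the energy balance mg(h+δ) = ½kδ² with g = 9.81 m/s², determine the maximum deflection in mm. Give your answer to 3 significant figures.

k = Gd⁴/(8D³N_a) = (78.5×10³)(5.2⁴)/(8·68.0³·18) = 1.2676 N/mm
W = mg = 6.8 × 9.81 = 66.708 N
½kδ² − Wδ − Wh = 0 → δ = (W + √(W² + 2kWh))/k
δ = (66.708 + √(4450 + 40420.3))/1.2676 = (66.708 + 211.83)/1.2676 = 219.73 mm

220 mm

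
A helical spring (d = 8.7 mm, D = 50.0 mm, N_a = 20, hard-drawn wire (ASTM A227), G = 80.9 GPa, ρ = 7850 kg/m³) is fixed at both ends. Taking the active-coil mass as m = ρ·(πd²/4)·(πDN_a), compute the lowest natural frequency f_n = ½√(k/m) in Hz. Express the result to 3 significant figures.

62.9 Hz

k = Gd⁴/(8D³N_a) = (80.9×10³)(8.7⁴)/(8·50.0³·20) = 23.174 N/mm = 23174 N/m
Wire length L = πDN_a = π·50.0·20 = 3141.6 mm
m = ρ·(πd²/4)·L = 7850 × 59.447×10⁻⁶ m² × 3.1416 m = 1.466 kg
f_n = ½√(k/m) = 0.5·√(23174/1.466) = 0.5·√(15807) = 62.863 Hz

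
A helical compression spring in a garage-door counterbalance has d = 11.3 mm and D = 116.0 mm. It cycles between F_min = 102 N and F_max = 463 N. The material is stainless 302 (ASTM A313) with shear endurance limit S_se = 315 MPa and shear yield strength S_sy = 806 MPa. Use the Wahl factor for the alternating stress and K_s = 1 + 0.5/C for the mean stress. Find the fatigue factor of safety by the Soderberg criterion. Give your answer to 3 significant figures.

C = D/d = 116.0/11.3 = 10.2655; K_W = (4C−1)/(4C−4)+0.615/C = 1.1409; K_s = 1+0.5/C = 1.0487
F_a = (F_max−F_min)/2 = 180.5 N; F_m = (F_max+F_min)/2 = 282.5 N
τ_a = K_W·8F_aD/(πd³) = 1.1409 × 36.952 = 42.157 MPa
τ_m = K_s·8F_mD/(πd³) = 1.0487 × 57.834 = 60.651 MPa
Soderberg: 1/n_f = τ_a/S_se + τ_m/S_sy = 42.157/315 + 60.651/806 = 0.13383 + 0.07525 = 0.20908
n_f = 1/0.20908 = 4.783

4.78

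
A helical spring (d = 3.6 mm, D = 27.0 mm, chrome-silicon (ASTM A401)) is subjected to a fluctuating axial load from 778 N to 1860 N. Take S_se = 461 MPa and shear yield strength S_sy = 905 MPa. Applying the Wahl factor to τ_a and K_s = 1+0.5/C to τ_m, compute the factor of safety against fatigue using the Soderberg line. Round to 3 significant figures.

0.229

C = D/d = 27.0/3.6 = 7.5000; K_W = (4C−1)/(4C−4)+0.615/C = 1.1974; K_s = 1+0.5/C = 1.0667
F_a = (F_max−F_min)/2 = 541 N; F_m = (F_max+F_min)/2 = 1319 N
τ_a = K_W·8F_aD/(πd³) = 1.1974 × 797.25 = 954.61 MPa
τ_m = K_s·8F_mD/(πd³) = 1.0667 × 1943.8 = 2073.3 MPa
Soderberg: 1/n_f = τ_a/S_se + τ_m/S_sy = 954.61/461 + 2073.3/905 = 2.07074 + 2.29098 = 4.3617
n_f = 1/4.3617 = 0.2293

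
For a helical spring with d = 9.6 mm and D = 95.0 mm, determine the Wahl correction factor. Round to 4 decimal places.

1.1465

C = D/d = 95.0/9.6 = 9.8958
K_W = (4C−1)/(4C−4) + 0.615/C = 38.583/35.583 + 0.0621 = 1.1465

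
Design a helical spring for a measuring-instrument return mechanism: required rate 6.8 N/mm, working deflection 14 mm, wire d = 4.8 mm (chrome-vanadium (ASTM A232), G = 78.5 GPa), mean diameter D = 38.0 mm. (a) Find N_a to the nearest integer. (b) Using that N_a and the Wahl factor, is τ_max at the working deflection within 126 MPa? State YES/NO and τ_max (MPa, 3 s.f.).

(a) 14 coils; (b) YES, τ_max = 98.5 MPa

N_a = Gd⁴/(8D³k) = (78.5×10³)(4.8⁴)/(8·38.0³·6.8) = 13.96 → N_a = 14
Actual rate k = Gd⁴/(8D³·14) = 6.7806 N/mm
Working load F = kδ = 6.7806·14 = 94.928 N
C = 38.0/4.8 = 7.9167; K_W = (4C−1)/(4C−4)+0.615/C = 1.1861
τ_max = K_W·8FD/(πd³) = 1.1861·83.06 = 98.519 MPa
τ_max ≤ 126 MPa → acceptable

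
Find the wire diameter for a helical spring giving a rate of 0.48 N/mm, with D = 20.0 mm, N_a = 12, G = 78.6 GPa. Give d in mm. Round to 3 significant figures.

1.47 mm

d = (8D³N_a·k / G)^(1/4) = (8·20.0³·12·0.48 / (78.6×10³))^0.25
  = (4.6901)^0.25 = 1.4716 mm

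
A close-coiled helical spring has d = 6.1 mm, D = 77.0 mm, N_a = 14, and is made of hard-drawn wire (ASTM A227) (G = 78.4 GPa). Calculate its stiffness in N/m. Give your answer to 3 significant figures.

2120 N/m

k = Gd⁴/(8D³N_a) = (78.4×10³ × 6.1⁴) / (8 × 77.0³ × 14)
  = 1.08551e+08 / 5.11317e+07 = 2.123 N/mm = 2123 N/m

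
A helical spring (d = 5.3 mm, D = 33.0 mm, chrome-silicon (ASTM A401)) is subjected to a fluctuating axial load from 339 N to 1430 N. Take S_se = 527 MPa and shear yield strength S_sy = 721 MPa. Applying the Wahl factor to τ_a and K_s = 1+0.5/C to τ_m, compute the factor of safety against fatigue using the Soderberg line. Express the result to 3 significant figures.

0.678

C = D/d = 33.0/5.3 = 6.2264; K_W = (4C−1)/(4C−4)+0.615/C = 1.2423; K_s = 1+0.5/C = 1.0803
F_a = (F_max−F_min)/2 = 545.5 N; F_m = (F_max+F_min)/2 = 884.5 N
τ_a = K_W·8F_aD/(πd³) = 1.2423 × 307.91 = 382.51 MPa
τ_m = K_s·8F_mD/(πd³) = 1.0803 × 499.26 = 539.35 MPa
Soderberg: 1/n_f = τ_a/S_se + τ_m/S_sy = 382.51/527 + 539.35/721 = 0.72582 + 0.74806 = 1.4739
n_f = 1/1.4739 = 0.6785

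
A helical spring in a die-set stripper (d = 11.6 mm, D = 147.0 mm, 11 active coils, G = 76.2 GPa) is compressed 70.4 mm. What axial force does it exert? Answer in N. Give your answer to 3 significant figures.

k = Gd⁴/(8D³N_a) = (76.2×10³)(11.6⁴)/(8·147.0³·11) = 4.9357 N/mm
F = k·δ = 4.9357 × 70.4 = 347.48 N

347 N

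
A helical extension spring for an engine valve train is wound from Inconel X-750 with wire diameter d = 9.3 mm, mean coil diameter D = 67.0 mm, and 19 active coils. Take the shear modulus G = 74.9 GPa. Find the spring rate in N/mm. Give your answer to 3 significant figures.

12.3 N/mm

k = Gd⁴/(8D³N_a) = (74.9×10³ × 9.3⁴) / (8 × 67.0³ × 19)
  = 5.60291e+08 / 4.5716e+07 = 12.256 N/mm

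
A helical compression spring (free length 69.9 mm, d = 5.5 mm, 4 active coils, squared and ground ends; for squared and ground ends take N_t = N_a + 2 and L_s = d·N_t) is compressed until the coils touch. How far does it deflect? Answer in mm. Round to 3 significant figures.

N_t = 6; L_s = 5.5·6 = 33 mm
δ_solid = L₀ − L_s = 69.9 − 33 = 36.9 mm

36.9 mm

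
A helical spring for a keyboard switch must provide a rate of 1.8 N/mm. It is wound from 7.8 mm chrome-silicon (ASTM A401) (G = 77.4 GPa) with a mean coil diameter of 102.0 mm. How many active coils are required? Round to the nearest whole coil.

19

N_a = Gd⁴/(8D³k) = (77.4×10³ × 7.8⁴)/(8 × 102.0³ × 1.8)
    = 2.86497e+08 / 1.52814e+07 = 18.75 → 19 coils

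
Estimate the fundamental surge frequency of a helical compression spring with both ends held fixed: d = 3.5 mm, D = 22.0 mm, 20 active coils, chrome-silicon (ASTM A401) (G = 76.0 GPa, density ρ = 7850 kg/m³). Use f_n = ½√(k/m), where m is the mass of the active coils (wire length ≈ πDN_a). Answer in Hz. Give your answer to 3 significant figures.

127 Hz

k = Gd⁴/(8D³N_a) = (76.0×10³)(3.5⁴)/(8·22.0³·20) = 6.6942 N/mm = 6694.2 N/m
Wire length L = πDN_a = π·22.0·20 = 1382.3 mm
m = ρ·(πd²/4)·L = 7850 × 9.6211×10⁻⁶ m² × 1.3823 m = 0.1044 kg
f_n = ½√(k/m) = 0.5·√(6694.2/0.1044) = 0.5·√(64121) = 126.61 Hz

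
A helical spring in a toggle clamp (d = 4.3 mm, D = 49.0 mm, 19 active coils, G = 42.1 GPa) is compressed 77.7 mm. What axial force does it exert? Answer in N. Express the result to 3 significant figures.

62.5 N

k = Gd⁴/(8D³N_a) = (42.1×10³)(4.3⁴)/(8·49.0³·19) = 0.80487 N/mm
F = k·δ = 0.80487 × 77.7 = 62.538 N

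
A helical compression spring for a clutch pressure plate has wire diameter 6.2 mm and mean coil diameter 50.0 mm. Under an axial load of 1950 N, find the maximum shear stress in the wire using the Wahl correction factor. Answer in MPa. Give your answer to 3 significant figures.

1230 MPa

Spring index C = D/d = 50.0/6.2 = 8.0645
K_W = (4C−1)/(4C−4) + 0.615/C = 31.258/28.258 + 0.0763 = 1.1824
τ₀ = 8FD/(πd³) = 8·1950·50.0/(π·6.2³) = 780000/748.73 = 1041.8 MPa
τ_max = K·τ₀ = 1.1824 × 1041.8 = 1231.8 MPa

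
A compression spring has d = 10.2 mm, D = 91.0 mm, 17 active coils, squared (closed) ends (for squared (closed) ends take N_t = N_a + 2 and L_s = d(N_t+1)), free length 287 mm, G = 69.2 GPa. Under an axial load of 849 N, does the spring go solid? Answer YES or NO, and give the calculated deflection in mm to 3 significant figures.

k = Gd⁴/(8D³N_a) = (69.2×10³)(10.2⁴)/(8·91.0³·17) = 7.3088 N/mm
N_t = 19; L_s = 10.2·20 = 204 mm; δ_solid = L₀ − L_s = 287 − 204 = 83 mm
δ = F/k = 849/7.3088 = 116.16 mm
δ ≥ δ_solid → spring goes solid

YES, δ = 116 mm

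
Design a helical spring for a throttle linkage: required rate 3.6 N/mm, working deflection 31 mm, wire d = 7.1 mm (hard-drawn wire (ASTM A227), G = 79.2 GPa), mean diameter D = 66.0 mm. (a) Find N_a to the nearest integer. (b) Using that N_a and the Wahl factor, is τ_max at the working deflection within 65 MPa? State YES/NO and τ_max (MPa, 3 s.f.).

(a) 24 coils; (b) YES, τ_max = 61.4 MPa

N_a = Gd⁴/(8D³k) = (79.2×10³)(7.1⁴)/(8·66.0³·3.6) = 24.31 → N_a = 24
Actual rate k = Gd⁴/(8D³·24) = 3.6461 N/mm
Working load F = kδ = 3.6461·31 = 113.03 N
C = 66.0/7.1 = 9.2958; K_W = (4C−1)/(4C−4)+0.615/C = 1.1566
τ_max = K_W·8FD/(πd³) = 1.1566·53.076 = 61.386 MPa
τ_max ≤ 65 MPa → acceptable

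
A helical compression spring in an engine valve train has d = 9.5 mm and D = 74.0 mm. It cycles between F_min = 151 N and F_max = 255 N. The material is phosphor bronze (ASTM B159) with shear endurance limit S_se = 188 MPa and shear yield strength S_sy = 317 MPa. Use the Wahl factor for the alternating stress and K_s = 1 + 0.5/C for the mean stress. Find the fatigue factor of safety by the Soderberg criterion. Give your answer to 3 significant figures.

4.50

C = D/d = 74.0/9.5 = 7.7895; K_W = (4C−1)/(4C−4)+0.615/C = 1.1894; K_s = 1+0.5/C = 1.0642
F_a = (F_max−F_min)/2 = 52 N; F_m = (F_max+F_min)/2 = 203 N
τ_a = K_W·8F_aD/(πd³) = 1.1894 × 11.429 = 13.594 MPa
τ_m = K_s·8F_mD/(πd³) = 1.0642 × 44.617 = 47.481 MPa
Soderberg: 1/n_f = τ_a/S_se + τ_m/S_sy = 13.594/188 + 47.481/317 = 0.07231 + 0.14978 = 0.22209
n_f = 1/0.22209 = 4.503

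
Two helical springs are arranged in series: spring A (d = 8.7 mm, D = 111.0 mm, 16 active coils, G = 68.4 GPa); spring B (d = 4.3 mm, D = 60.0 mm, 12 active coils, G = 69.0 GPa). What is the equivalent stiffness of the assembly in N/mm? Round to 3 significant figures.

k_A = Gd⁴/(8D³N_a) = (68.4×10³)(8.7⁴)/(8·111.0³·16) = 2.2385 N/mm
k_B = Gd⁴/(8D³N_a) = (69.0×10³)(4.3⁴)/(8·60.0³·12) = 1.1376 N/mm
Series: 1/k_eq = 1/2.2385 + 1/1.1376 = 1.3258; k_eq = 0.75429 N/mm

0.754 N/mm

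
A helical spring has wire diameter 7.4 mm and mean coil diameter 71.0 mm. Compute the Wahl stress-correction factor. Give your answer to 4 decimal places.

1.1514

C = D/d = 71.0/7.4 = 9.5946
K_W = (4C−1)/(4C−4) + 0.615/C = 37.378/34.378 + 0.0641 = 1.1514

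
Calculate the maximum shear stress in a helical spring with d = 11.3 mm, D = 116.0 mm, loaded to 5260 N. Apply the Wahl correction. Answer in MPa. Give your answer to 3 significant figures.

Spring index C = D/d = 116.0/11.3 = 10.2655
K_W = (4C−1)/(4C−4) + 0.615/C = 40.062/37.062 + 0.0599 = 1.1409
τ₀ = 8FD/(πd³) = 8·5260·116.0/(π·11.3³) = 4.88128e+06/4533 = 1076.8 MPa
τ_max = K·τ₀ = 1.1409 × 1076.8 = 1228.5 MPa

1230 MPa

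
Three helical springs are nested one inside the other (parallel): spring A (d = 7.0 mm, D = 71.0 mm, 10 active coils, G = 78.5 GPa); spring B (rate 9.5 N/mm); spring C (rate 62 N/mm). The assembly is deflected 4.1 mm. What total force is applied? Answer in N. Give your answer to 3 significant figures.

320 N

k_A = Gd⁴/(8D³N_a) = (78.5×10³)(7.0⁴)/(8·71.0³·10) = 6.5826 N/mm
Parallel: k_eq = 6.5826 + 9.5 + 62 = 78.083 N/mm
F = k_eq·δ = 78.083·4.1 = 320.14 N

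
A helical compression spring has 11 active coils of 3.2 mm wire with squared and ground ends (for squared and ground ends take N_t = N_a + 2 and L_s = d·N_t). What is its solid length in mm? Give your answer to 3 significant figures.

squared and ground ends: N_t = N_a + 2 = 11 + 2 = 13
L_s = d·N_t = 3.2 × 13 = 41.6 mm

41.6 mm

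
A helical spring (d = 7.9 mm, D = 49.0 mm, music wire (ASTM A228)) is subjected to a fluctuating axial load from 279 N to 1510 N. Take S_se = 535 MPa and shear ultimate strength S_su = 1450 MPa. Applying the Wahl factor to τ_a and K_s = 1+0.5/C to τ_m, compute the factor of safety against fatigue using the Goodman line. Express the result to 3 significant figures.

1.88

C = D/d = 49.0/7.9 = 6.2025; K_W = (4C−1)/(4C−4)+0.615/C = 1.2433; K_s = 1+0.5/C = 1.0806
F_a = (F_max−F_min)/2 = 615.5 N; F_m = (F_max+F_min)/2 = 894.5 N
τ_a = K_W·8F_aD/(πd³) = 1.2433 × 155.77 = 193.67 MPa
τ_m = K_s·8F_mD/(πd³) = 1.0806 × 226.38 = 244.63 MPa
Goodman: 1/n_f = τ_a/S_se + τ_m/S_su = 193.67/535 + 244.63/1450 = 0.36200 + 0.16871 = 0.53071
n_f = 1/0.53071 = 1.884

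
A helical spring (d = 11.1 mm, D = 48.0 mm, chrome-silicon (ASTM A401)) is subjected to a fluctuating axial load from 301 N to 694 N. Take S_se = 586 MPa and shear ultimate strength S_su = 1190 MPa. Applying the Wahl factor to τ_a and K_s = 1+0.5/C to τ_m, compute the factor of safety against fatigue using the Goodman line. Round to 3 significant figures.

12.1

C = D/d = 48.0/11.1 = 4.3243; K_W = (4C−1)/(4C−4)+0.615/C = 1.3678; K_s = 1+0.5/C = 1.1156
F_a = (F_max−F_min)/2 = 196.5 N; F_m = (F_max+F_min)/2 = 497.5 N
τ_a = K_W·8F_aD/(πd³) = 1.3678 × 17.562 = 24.022 MPa
τ_m = K_s·8F_mD/(πd³) = 1.1156 × 44.464 = 49.605 MPa
Goodman: 1/n_f = τ_a/S_se + τ_m/S_su = 24.022/586 + 49.605/1190 = 0.04099 + 0.04168 = 0.082678
n_f = 1/0.082678 = 12.1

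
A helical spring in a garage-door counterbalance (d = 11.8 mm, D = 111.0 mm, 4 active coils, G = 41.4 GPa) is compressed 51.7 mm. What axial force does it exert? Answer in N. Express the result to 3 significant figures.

k = Gd⁴/(8D³N_a) = (41.4×10³)(11.8⁴)/(8·111.0³·4) = 18.34 N/mm
F = k·δ = 18.34 × 51.7 = 948.2 N

948 N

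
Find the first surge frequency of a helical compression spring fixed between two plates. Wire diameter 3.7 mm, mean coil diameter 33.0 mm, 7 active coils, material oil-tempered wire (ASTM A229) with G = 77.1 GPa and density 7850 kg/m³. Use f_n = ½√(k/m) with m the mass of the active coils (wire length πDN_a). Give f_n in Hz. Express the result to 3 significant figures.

k = Gd⁴/(8D³N_a) = (77.1×10³)(3.7⁴)/(8·33.0³·7) = 7.1801 N/mm = 7180.1 N/m
Wire length L = πDN_a = π·33.0·7 = 725.71 mm
m = ρ·(πd²/4)·L = 7850 × 10.752×10⁻⁶ m² × 0.72571 m = 0.061253 kg
f_n = ½√(k/m) = 0.5·√(7180.1/0.061253) = 0.5·√(1.1722e+05) = 171.19 Hz

171 Hz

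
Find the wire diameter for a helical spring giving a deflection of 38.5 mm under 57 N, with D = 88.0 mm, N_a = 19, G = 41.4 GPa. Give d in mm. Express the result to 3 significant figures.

Required rate k = F/δ = 57/38.5 = 1.4805 N/mm
d = (8D³N_a·k / G)^(1/4) = (8·88.0³·19·1.4805 / (41.4×10³))^0.25
  = (3704.3)^0.25 = 7.8015 mm

7.80 mm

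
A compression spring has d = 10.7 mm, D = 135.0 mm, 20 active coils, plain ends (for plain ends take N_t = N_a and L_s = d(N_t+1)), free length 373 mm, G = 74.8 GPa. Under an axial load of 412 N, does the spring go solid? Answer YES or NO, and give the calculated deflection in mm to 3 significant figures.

k = Gd⁴/(8D³N_a) = (74.8×10³)(10.7⁴)/(8·135.0³·20) = 2.4907 N/mm
N_t = 20; L_s = 10.7·21 = 224.7 mm; δ_solid = L₀ − L_s = 373 − 224.7 = 148.3 mm
δ = F/k = 412/2.4907 = 165.42 mm
δ ≥ δ_solid → spring goes solid

YES, δ = 165 mm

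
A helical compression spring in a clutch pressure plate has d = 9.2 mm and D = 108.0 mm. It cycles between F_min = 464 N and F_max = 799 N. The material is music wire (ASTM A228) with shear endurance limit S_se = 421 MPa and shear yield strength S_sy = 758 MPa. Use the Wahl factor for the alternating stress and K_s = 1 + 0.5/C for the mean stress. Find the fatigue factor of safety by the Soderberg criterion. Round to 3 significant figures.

2.15

C = D/d = 108.0/9.2 = 11.7391; K_W = (4C−1)/(4C−4)+0.615/C = 1.1222; K_s = 1+0.5/C = 1.0426
F_a = (F_max−F_min)/2 = 167.5 N; F_m = (F_max+F_min)/2 = 631.5 N
τ_a = K_W·8F_aD/(πd³) = 1.1222 × 59.158 = 66.389 MPa
τ_m = K_s·8F_mD/(πd³) = 1.0426 × 223.04 = 232.54 MPa
Soderberg: 1/n_f = τ_a/S_se + τ_m/S_sy = 66.389/421 + 232.54/758 = 0.15769 + 0.30677 = 0.46447
n_f = 1/0.46447 = 2.153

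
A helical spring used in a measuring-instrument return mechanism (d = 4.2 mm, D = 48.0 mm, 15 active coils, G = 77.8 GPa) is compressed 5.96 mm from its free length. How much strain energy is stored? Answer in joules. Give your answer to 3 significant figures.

k = Gd⁴/(8D³N_a) = (77.8×10³)(4.2⁴)/(8·48.0³·15) = 1.8242 N/mm
U = ½kδ² = 0.5 × 1.8242 × 5.96² = 32.399 N·mm = 0.032399 J

0.0324 J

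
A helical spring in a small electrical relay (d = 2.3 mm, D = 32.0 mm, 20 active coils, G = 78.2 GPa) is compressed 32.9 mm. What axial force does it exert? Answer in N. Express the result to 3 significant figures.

k = Gd⁴/(8D³N_a) = (78.2×10³)(2.3⁴)/(8·32.0³·20) = 0.4174 N/mm
F = k·δ = 0.4174 × 32.9 = 13.732 N

13.7 N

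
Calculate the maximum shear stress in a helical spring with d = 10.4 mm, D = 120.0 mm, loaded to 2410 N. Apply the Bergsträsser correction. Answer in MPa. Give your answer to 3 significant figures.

731 MPa

Spring index C = D/d = 120.0/10.4 = 11.5385
K_B = (4C+2)/(4C−3) = 48.154/43.154 = 1.1159
τ₀ = 8FD/(πd³) = 8·2410·120.0/(π·10.4³) = 2.3136e+06/3533.9 = 654.69 MPa
τ_max = K·τ₀ = 1.1159 × 654.69 = 730.55 MPa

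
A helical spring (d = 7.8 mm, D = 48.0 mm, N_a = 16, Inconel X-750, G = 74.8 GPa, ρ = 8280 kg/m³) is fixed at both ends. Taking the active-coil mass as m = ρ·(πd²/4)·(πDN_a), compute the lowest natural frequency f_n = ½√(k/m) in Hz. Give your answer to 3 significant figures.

71.6 Hz

k = Gd⁴/(8D³N_a) = (74.8×10³)(7.8⁴)/(8·48.0³·16) = 19.559 N/mm = 19559 N/m
Wire length L = πDN_a = π·48.0·16 = 2412.7 mm
m = ρ·(πd²/4)·L = 8280 × 47.784×10⁻⁶ m² × 2.4127 m = 0.9546 kg
f_n = ½√(k/m) = 0.5·√(19559/0.9546) = 0.5·√(20489) = 71.57 Hz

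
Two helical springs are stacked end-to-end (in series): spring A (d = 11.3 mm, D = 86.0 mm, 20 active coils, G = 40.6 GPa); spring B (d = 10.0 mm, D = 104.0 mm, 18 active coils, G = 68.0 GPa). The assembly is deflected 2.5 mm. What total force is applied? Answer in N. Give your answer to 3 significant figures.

k_A = Gd⁴/(8D³N_a) = (40.6×10³)(11.3⁴)/(8·86.0³·20) = 6.5047 N/mm
k_B = Gd⁴/(8D³N_a) = (68.0×10³)(10.0⁴)/(8·104.0³·18) = 4.198 N/mm
Series: 1/k_eq = 1/6.5047 + 1/4.198 = 0.39194; k_eq = 2.5514 N/mm
F = k_eq·δ = 2.5514·2.5 = 6.3785 N

6.38 N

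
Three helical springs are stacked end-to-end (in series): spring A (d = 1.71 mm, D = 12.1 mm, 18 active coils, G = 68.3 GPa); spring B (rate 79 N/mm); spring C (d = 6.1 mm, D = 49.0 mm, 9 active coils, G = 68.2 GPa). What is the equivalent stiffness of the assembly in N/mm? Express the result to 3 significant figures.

k_A = Gd⁴/(8D³N_a) = (68.3×10³)(1.71⁴)/(8·12.1³·18) = 2.2892 N/mm
k_C = Gd⁴/(8D³N_a) = (68.2×10³)(6.1⁴)/(8·49.0³·9) = 11.148 N/mm
Series: 1/k_eq = 1/2.2892 + 1/79 + 1/11.148 = 0.53919; k_eq = 1.8546 N/mm

1.85 N/mm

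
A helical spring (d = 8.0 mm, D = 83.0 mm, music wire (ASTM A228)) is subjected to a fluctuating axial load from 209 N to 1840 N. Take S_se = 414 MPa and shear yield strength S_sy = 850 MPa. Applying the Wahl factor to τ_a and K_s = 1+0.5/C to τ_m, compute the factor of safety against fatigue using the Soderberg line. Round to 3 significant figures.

0.691

C = D/d = 83.0/8.0 = 10.3750; K_W = (4C−1)/(4C−4)+0.615/C = 1.1393; K_s = 1+0.5/C = 1.0482
F_a = (F_max−F_min)/2 = 815.5 N; F_m = (F_max+F_min)/2 = 1024.5 N
τ_a = K_W·8F_aD/(πd³) = 1.1393 × 336.65 = 383.53 MPa
τ_m = K_s·8F_mD/(πd³) = 1.0482 × 422.92 = 443.3 MPa
Soderberg: 1/n_f = τ_a/S_se + τ_m/S_sy = 383.53/414 + 443.3/850 = 0.92641 + 0.52153 = 1.4479
n_f = 1/1.4479 = 0.6906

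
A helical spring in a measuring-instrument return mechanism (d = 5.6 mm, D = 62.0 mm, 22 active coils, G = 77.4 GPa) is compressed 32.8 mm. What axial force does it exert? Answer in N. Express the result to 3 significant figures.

k = Gd⁴/(8D³N_a) = (77.4×10³)(5.6⁴)/(8·62.0³·22) = 1.8147 N/mm
F = k·δ = 1.8147 × 32.8 = 59.522 N

59.5 N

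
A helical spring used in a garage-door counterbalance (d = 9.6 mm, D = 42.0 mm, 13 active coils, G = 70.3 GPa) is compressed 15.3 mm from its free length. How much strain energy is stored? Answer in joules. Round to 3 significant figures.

9.07 J

k = Gd⁴/(8D³N_a) = (70.3×10³)(9.6⁴)/(8·42.0³·13) = 77.492 N/mm
U = ½kδ² = 0.5 × 77.492 × 15.3² = 9070.1 N·mm = 9.0701 J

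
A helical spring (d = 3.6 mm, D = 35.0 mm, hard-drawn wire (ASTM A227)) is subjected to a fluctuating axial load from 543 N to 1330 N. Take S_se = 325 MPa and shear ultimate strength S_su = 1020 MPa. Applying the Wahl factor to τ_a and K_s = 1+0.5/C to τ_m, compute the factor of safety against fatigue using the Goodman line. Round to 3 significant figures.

C = D/d = 35.0/3.6 = 9.7222; K_W = (4C−1)/(4C−4)+0.615/C = 1.1492; K_s = 1+0.5/C = 1.0514
F_a = (F_max−F_min)/2 = 393.5 N; F_m = (F_max+F_min)/2 = 936.5 N
τ_a = K_W·8F_aD/(πd³) = 1.1492 × 751.7 = 863.89 MPa
τ_m = K_s·8F_mD/(πd³) = 1.0514 × 1789 = 1881 MPa
Goodman: 1/n_f = τ_a/S_se + τ_m/S_su = 863.89/325 + 1881/1020 = 2.65812 + 1.84412 = 4.5022
n_f = 1/4.5022 = 0.2221

0.222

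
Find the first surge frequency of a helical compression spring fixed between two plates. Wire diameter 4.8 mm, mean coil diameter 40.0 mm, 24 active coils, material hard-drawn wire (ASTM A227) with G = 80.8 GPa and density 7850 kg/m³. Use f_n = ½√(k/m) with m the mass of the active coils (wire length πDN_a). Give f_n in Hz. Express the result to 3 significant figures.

45.1 Hz

k = Gd⁴/(8D³N_a) = (80.8×10³)(4.8⁴)/(8·40.0³·24) = 3.4906 N/mm = 3490.6 N/m
Wire length L = πDN_a = π·40.0·24 = 3015.9 mm
m = ρ·(πd²/4)·L = 7850 × 18.096×10⁻⁶ m² × 3.0159 m = 0.42841 kg
f_n = ½√(k/m) = 0.5·√(3490.6/0.42841) = 0.5·√(8147.6) = 45.132 Hz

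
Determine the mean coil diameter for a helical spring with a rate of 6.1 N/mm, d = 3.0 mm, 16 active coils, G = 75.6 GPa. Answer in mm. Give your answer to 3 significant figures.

D = (Gd⁴/(8N_a·k))^(1/3) = (75.6×10³·3.0⁴/(8·16·6.1))^(1/3)
  = (7842.73)^(1/3) = 19.8681 mm

19.9 mm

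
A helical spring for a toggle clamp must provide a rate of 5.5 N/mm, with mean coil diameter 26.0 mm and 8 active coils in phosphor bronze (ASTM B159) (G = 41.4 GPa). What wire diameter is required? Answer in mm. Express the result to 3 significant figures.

d = (8D³N_a·k / G)^(1/4) = (8·26.0³·8·5.5 / (41.4×10³))^0.25
  = (149.44)^0.25 = 3.4964 mm

3.50 mm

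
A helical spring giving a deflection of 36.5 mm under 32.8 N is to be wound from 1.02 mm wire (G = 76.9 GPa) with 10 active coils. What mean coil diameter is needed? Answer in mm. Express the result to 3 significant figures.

10.5 mm

Required rate k = F/δ = 32.8/36.5 = 0.89863 N/mm
D = (Gd⁴/(8N_a·k))^(1/3) = (76.9×10³·1.02⁴/(8·10·0.89863))^(1/3)
  = (1157.86)^(1/3) = 10.5007 mm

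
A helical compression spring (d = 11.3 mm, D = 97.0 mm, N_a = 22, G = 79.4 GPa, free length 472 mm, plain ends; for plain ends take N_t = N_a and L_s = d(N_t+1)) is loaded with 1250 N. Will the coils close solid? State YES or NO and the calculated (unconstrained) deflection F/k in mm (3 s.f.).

NO, δ = 155 mm

k = Gd⁴/(8D³N_a) = (79.4×10³)(11.3⁴)/(8·97.0³·22) = 8.0595 N/mm
N_t = 22; L_s = 11.3·23 = 259.9 mm; δ_solid = L₀ − L_s = 472 − 259.9 = 212.1 mm
δ = F/k = 1250/8.0595 = 155.1 mm
δ < δ_solid → spring does not go solid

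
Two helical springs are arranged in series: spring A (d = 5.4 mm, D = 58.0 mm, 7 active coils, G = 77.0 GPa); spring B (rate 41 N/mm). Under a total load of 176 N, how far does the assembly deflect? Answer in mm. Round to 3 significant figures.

k_A = Gd⁴/(8D³N_a) = (77.0×10³)(5.4⁴)/(8·58.0³·7) = 5.9923 N/mm
Series: 1/k_eq = 1/5.9923 + 1/41 = 0.19127; k_eq = 5.2282 N/mm
δ = F/k_eq = 176/5.2282 = 33.664 mm

33.7 mm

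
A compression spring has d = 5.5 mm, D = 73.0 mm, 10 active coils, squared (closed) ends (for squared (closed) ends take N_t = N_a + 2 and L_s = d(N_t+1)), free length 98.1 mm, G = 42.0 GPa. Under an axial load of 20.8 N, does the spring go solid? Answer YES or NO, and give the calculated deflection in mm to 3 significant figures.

NO, δ = 16.8 mm

k = Gd⁴/(8D³N_a) = (42.0×10³)(5.5⁴)/(8·73.0³·10) = 1.2349 N/mm
N_t = 12; L_s = 5.5·13 = 71.5 mm; δ_solid = L₀ − L_s = 98.1 − 71.5 = 26.6 mm
δ = F/k = 20.8/1.2349 = 16.843 mm
δ < δ_solid → spring does not go solid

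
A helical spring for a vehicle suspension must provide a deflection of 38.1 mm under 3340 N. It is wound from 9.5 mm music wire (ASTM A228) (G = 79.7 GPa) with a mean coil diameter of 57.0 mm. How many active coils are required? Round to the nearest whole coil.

Required rate k = F/δ = 3340/38.1 = 87.664 N/mm
N_a = Gd⁴/(8D³k) = (79.7×10³ × 9.5⁴)/(8 × 57.0³ × 87.664)
    = 6.49161e+08 / 1.29878e+08 = 4.998 → 5 coils

5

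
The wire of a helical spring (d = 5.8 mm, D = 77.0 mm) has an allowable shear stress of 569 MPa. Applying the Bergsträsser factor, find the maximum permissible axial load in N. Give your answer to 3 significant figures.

515 N

C = D/d = 77.0/5.8 = 13.2759
K_B = (4C+2)/(4C−3) = 55.103/50.103 = 1.0998
τ_max = K·8FD/(πd³) → F_max = τ_allow·πd³/(8DK)
F_max = 569·π·5.8³/(8·77.0·1.0998) = 3.4878e+05/677.47 = 514.82 N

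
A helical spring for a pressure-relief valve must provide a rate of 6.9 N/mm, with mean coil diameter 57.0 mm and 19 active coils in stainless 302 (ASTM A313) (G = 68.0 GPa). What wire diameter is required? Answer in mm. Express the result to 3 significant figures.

d = (8D³N_a·k / G)^(1/4) = (8·57.0³·19·6.9 / (68.0×10³))^0.25
  = (2856.3)^0.25 = 7.3106 mm

7.31 mm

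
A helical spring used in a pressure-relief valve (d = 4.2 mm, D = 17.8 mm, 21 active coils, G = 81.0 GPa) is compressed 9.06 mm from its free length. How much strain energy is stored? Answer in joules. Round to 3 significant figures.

1.09 J

k = Gd⁴/(8D³N_a) = (81.0×10³)(4.2⁴)/(8·17.8³·21) = 26.602 N/mm
U = ½kδ² = 0.5 × 26.602 × 9.06² = 1091.8 N·mm = 1.0918 J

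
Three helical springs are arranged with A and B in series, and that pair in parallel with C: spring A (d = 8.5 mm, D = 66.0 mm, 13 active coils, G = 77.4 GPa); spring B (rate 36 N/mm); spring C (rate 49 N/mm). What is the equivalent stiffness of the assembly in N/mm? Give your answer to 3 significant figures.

58.8 N/mm

k_A = Gd⁴/(8D³N_a) = (77.4×10³)(8.5⁴)/(8·66.0³·13) = 13.513 N/mm
Springs A,B series: k_AB = 1/(1/13.513+1/36) = 9.8251 N/mm; parallel with C: k_eq = 9.8251+49 = 58.825 N/mm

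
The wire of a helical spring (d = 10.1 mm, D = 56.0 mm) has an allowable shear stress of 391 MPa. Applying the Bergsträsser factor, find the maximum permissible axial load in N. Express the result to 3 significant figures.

C = D/d = 56.0/10.1 = 5.5446
K_B = (4C+2)/(4C−3) = 24.178/19.178 = 1.2607
τ_max = K·8FD/(πd³) → F_max = τ_allow·πd³/(8DK)
F_max = 391·π·10.1³/(8·56.0·1.2607) = 1.2656e+06/564.8 = 2240.8 N

2240 N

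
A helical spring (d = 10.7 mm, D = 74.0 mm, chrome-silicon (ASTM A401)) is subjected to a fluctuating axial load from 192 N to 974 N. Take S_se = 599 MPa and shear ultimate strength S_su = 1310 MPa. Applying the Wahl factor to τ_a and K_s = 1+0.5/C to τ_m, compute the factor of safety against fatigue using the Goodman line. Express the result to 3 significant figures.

5.12

C = D/d = 74.0/10.7 = 6.9159; K_W = (4C−1)/(4C−4)+0.615/C = 1.2157; K_s = 1+0.5/C = 1.0723
F_a = (F_max−F_min)/2 = 391 N; F_m = (F_max+F_min)/2 = 583 N
τ_a = K_W·8F_aD/(πd³) = 1.2157 × 60.145 = 73.118 MPa
τ_m = K_s·8F_mD/(πd³) = 1.0723 × 89.679 = 96.162 MPa
Goodman: 1/n_f = τ_a/S_se + τ_m/S_su = 73.118/599 + 96.162/1310 = 0.12207 + 0.07341 = 0.19547
n_f = 1/0.19547 = 5.116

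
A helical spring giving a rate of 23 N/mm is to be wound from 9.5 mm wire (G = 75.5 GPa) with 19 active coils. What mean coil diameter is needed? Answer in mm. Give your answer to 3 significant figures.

D = (Gd⁴/(8N_a·k))^(1/3) = (75.5×10³·9.5⁴/(8·19·23))^(1/3)
  = (175902)^(1/3) = 56.0303 mm

56.0 mm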